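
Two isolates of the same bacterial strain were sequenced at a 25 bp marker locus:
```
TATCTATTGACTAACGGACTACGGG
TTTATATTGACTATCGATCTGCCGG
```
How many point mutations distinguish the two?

7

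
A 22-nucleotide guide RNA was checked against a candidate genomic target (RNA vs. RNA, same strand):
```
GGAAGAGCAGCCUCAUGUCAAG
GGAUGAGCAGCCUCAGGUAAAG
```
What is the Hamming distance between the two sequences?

Comparing position by position, 3 positions differ: 4 (A/U), 16 (U/G), 19 (C/A).

3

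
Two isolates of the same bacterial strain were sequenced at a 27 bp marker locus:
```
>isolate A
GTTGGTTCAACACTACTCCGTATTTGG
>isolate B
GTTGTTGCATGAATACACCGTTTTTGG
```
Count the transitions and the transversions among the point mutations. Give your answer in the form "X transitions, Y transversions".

0 transitions, 7 transversions

Mismatches (1-based):
site 5: G→T (purine→pyrimidine, transversion)
site 7: T→G (pyrimidine→purine, transversion)
site 10: A→T (purine→pyrimidine, transversion)
site 11: C→G (pyrimidine→purine, transversion)
site 13: C→A (pyrimidine→purine, transversion)
site 17: T→A (pyrimidine→purine, transversion)
site 22: A→T (purine→pyrimidine, transversion)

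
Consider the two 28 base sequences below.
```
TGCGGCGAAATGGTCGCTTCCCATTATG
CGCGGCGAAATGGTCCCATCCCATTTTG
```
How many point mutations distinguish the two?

Comparing position by position, 4 sites differ: 1 (T/C), 16 (G/C), 18 (T/A), 26 (A/T).

4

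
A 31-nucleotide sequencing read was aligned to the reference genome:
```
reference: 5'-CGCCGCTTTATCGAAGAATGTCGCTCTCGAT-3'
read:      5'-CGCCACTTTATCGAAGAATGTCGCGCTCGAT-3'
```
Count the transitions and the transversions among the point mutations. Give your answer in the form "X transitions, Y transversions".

1 transition, 1 transversion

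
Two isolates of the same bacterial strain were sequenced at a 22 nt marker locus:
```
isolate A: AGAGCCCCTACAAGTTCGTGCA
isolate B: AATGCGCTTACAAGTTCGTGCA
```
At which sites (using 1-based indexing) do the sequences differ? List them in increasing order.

2, 3, 6, 8

Differences at site 2 (G→A), site 3 (A→T), site 6 (C→G), site 8 (C→T).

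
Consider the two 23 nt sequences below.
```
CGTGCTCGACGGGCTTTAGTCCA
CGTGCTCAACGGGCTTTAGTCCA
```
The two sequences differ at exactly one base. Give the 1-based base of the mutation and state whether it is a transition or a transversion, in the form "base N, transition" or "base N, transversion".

Base 8 changes G→A. G is a purine and A is a purine, so this is a transition.

base 8, transition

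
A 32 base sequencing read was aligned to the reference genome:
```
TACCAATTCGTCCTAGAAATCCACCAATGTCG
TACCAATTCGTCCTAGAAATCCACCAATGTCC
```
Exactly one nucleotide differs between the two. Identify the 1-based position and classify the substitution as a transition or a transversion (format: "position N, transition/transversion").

The sequences differ only at position 32: G→C (purine→pyrimidine), a transversion.

position 32, transversion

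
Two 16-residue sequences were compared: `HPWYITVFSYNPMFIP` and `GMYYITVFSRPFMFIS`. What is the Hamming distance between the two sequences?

7

Comparing position by position, 7 positions differ: 1 (H/G), 2 (P/M), 3 (W/Y), 10 (Y/R), 11 (N/P), 12 (P/F), 16 (P/S).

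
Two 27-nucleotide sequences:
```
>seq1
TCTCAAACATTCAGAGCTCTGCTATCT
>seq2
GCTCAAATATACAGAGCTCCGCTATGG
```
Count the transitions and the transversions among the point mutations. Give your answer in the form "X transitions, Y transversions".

Mismatches (1-based):
base 1: T→G (pyrimidine→purine, transversion)
base 8: C→T (pyrimidine→pyrimidine, transition)
base 11: T→A (pyrimidine→purine, transversion)
base 20: T→C (pyrimidine→pyrimidine, transition)
base 26: C→G (pyrimidine→purine, transversion)
base 27: T→G (pyrimidine→purine, transversion)

2 transitions, 4 transversions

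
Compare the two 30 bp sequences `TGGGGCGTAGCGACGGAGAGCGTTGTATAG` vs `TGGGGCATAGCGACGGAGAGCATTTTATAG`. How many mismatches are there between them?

3

Comparing position by position, 3 positions differ: 7 (G/A), 22 (G/A), 25 (G/T).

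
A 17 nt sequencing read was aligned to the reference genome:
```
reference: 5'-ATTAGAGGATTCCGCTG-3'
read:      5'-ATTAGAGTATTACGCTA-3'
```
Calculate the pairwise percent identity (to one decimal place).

3 positions differ (8, 12, 17), so 14 of 17 match: 14/17 = 82.35%.

82.4%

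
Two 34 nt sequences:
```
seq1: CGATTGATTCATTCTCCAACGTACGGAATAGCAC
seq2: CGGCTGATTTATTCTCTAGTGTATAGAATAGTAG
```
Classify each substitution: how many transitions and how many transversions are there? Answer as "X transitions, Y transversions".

9 transitions, 1 transversion

Mismatches (1-based):
site 3: A→G (purine→purine, transition)
site 4: T→C (pyrimidine→pyrimidine, transition)
site 10: C→T (pyrimidine→pyrimidine, transition)
site 17: C→T (pyrimidine→pyrimidine, transition)
site 19: A→G (purine→purine, transition)
site 20: C→T (pyrimidine→pyrimidine, transition)
site 24: C→T (pyrimidine→pyrimidine, transition)
site 25: G→A (purine→purine, transition)
site 32: C→T (pyrimidine→pyrimidine, transition)
site 34: C→G (pyrimidine→purine, transversion)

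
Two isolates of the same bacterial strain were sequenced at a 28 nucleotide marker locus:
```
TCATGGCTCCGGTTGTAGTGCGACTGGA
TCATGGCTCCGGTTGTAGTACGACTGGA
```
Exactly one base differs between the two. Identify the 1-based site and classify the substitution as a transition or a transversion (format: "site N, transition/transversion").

Site 20 changes G→A. G is a purine and A is a purine, so this is a transition.

site 20, transition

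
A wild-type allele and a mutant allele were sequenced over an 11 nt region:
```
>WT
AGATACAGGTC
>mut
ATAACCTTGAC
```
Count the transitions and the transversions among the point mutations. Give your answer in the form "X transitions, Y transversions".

0 transitions, 6 transversions

Mismatches (1-based):
base 2: G→T (purine→pyrimidine, transversion)
base 4: T→A (pyrimidine→purine, transversion)
base 5: A→C (purine→pyrimidine, transversion)
base 7: A→T (purine→pyrimidine, transversion)
base 8: G→T (purine→pyrimidine, transversion)
base 10: T→A (pyrimidine→purine, transversion)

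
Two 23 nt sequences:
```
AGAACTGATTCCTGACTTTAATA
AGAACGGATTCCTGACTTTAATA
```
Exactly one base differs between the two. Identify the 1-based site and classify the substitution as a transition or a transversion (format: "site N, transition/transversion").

site 6, transversion

The sequences differ only at site 6: T→G (pyrimidine→purine), a transversion.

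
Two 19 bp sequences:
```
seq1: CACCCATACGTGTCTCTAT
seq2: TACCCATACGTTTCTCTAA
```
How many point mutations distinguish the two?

3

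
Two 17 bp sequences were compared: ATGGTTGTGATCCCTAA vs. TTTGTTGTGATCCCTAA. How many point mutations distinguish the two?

2

Mismatches (1-based): base 1: A→T; base 3: G→T.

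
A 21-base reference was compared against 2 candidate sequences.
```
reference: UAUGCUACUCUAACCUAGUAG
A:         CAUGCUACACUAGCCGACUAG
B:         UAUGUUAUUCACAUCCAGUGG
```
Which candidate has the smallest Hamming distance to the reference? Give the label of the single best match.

A

Hamming distances to reference — A: 5; B: 7.
Smallest is A with 5 mismatches.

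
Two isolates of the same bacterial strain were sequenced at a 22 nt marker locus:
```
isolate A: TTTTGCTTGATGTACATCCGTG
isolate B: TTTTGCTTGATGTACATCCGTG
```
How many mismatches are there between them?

0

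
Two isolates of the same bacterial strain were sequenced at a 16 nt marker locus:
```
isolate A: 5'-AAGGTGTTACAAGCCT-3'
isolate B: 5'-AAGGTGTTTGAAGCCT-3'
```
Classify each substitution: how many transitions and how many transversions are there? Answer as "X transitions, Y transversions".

Transitions (purine↔purine or pyrimidine↔pyrimidine): none.
Transversions (purine↔pyrimidine): 9 A→T, 10 C→G.

0 transitions, 2 transversions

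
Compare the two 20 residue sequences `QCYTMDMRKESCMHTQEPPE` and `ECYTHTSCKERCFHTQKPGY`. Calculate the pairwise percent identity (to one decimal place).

50.0%

10 positions differ (1, 5, 6, 7, 8, 11, 13, 17, 19, 20), so 10 of 20 match: 10/20 = 50%.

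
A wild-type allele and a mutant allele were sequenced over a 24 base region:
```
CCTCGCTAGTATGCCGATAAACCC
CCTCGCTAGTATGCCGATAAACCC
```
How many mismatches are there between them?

0

No positions differ; the sequences are identical.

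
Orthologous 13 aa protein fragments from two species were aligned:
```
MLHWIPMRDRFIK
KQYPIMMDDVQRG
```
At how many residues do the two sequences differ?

Comparing position by position, 10 residues differ: 1 (M/K), 2 (L/Q), 3 (H/Y), 4 (W/P), 6 (P/M), 8 (R/D), 10 (R/V), 11 (F/Q), 12 (I/R), 13 (K/G).

10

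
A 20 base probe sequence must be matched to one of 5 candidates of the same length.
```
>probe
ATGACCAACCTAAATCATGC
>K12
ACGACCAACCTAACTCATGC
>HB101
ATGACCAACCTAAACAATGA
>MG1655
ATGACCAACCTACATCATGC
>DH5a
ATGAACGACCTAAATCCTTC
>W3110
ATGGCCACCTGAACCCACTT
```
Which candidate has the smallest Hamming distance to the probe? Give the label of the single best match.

MG1655

K12 differs at 2 bases; HB101 differs at 3 bases; MG1655 differs at 1 base; DH5a differs at 4 bases; W3110 differs at 9 bases. The closest is MG1655.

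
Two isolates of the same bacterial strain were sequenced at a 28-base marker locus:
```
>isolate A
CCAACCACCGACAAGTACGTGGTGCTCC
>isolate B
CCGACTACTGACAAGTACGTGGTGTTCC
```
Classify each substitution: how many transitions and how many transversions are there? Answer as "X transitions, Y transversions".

Transitions (purine↔purine or pyrimidine↔pyrimidine): 3 A→G, 6 C→T, 9 C→T, 25 C→T.
Transversions (purine↔pyrimidine): none.

4 transitions, 0 transversions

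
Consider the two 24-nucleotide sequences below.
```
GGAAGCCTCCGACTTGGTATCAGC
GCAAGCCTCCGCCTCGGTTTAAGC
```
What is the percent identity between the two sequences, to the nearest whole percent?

79%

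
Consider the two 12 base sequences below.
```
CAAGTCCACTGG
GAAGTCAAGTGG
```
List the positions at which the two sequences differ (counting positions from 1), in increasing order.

1, 7, 9

Differences at position 1 (C→G), position 7 (C→A), position 9 (C→G).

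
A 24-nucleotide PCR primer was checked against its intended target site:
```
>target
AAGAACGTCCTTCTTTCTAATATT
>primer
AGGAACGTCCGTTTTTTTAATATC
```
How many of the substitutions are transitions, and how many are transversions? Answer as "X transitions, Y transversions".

4 transitions, 1 transversion

Transitions (purine↔purine or pyrimidine↔pyrimidine): 2 A→G, 13 C→T, 17 C→T, 24 T→C.
Transversions (purine↔pyrimidine): 11 T→G.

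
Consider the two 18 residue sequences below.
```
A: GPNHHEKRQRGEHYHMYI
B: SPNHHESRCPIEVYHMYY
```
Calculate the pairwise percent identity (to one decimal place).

Mismatches at positions 1, 7, 9, 10, 11, 13, 18 (1-based): 7 of 18.
Identical positions: 11/18 = 61.11% → 61.1%.

61.1%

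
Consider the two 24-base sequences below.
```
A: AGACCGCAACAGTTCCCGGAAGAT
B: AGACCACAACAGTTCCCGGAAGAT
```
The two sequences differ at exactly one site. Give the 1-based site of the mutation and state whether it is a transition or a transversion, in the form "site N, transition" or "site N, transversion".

site 6, transition

The sequences differ only at site 6: G→A (purine→purine), a transition.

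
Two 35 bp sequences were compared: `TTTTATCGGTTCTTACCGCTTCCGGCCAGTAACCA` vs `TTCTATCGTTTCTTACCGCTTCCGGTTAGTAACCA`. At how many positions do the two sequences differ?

4

Comparing position by position, 4 positions differ: 3 (T/C), 9 (G/T), 26 (C/T), 27 (C/T).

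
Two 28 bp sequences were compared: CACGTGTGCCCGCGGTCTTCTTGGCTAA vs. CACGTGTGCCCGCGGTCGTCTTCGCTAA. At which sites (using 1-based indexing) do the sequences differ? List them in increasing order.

18, 23

Differences at site 18 (T→G), site 23 (G→C).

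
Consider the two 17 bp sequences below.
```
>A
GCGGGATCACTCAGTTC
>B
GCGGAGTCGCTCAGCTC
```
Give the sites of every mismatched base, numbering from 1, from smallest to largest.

Differences at site 5 (G→A), site 6 (A→G), site 9 (A→G), site 15 (T→C).

5, 6, 9, 15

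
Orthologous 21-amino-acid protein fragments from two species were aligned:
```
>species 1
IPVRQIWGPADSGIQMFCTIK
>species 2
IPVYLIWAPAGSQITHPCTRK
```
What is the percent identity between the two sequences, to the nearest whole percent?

57%

Mismatches at positions 4, 5, 8, 11, 13, 15, 16, 17, 20 (1-based): 9 of 21.
Identical positions: 12/21 = 57.14% → 57%.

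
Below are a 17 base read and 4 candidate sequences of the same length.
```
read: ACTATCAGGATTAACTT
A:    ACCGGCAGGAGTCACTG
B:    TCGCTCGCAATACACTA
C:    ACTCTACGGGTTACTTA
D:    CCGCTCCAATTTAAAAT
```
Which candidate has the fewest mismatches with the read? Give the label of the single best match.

A differs at 6 bases; B differs at 9 bases; C differs at 7 bases; D differs at 9 bases. The closest is A.

A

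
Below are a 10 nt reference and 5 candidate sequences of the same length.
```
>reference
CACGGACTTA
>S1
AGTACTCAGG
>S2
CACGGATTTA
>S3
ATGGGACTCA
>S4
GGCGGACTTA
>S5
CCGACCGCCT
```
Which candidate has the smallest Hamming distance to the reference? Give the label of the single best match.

S1 differs at 9 positions; S2 differs at 1 position; S3 differs at 4 positions; S4 differs at 2 positions; S5 differs at 9 positions. The closest is S2.

S2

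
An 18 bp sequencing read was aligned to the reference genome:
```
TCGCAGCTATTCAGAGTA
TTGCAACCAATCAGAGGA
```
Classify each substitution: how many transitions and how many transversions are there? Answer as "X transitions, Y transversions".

3 transitions, 2 transversions

Transitions (purine↔purine or pyrimidine↔pyrimidine): 2 C→T, 6 G→A, 8 T→C.
Transversions (purine↔pyrimidine): 10 T→A, 17 T→G.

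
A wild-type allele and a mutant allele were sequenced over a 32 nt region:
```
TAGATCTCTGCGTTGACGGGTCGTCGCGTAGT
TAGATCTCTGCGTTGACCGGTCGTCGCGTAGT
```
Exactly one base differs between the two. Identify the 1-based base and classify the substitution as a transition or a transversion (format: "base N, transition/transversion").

Base 18 changes G→C. G is a purine and C is a pyrimidine, so this is a transversion.

base 18, transversion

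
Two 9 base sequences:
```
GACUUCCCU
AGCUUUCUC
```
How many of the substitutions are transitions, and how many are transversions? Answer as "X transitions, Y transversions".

5 transitions, 0 transversions

Transitions (purine↔purine or pyrimidine↔pyrimidine): 1 G→A, 2 A→G, 6 C→U, 8 C→U, 9 U→C.
Transversions (purine↔pyrimidine): none.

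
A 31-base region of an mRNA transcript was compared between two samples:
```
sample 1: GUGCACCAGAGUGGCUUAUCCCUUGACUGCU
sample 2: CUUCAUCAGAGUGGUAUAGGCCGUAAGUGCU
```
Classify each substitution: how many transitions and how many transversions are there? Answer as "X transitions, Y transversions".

3 transitions, 7 transversions

Transitions (purine↔purine or pyrimidine↔pyrimidine): 6 C→U, 15 C→U, 25 G→A.
Transversions (purine↔pyrimidine): 1 G→C, 3 G→U, 16 U→A, 19 U→G, 20 C→G, 23 U→G, 27 C→G.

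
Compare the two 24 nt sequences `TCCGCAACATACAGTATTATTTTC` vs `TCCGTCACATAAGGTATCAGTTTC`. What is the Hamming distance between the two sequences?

6

Comparing position by position, 6 positions differ: 5 (C/T), 6 (A/C), 12 (C/A), 13 (A/G), 18 (T/C), 20 (T/G).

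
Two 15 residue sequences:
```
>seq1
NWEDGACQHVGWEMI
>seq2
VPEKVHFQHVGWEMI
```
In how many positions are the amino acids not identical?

Comparing position by position, 6 positions differ: 1 (N/V), 2 (W/P), 4 (D/K), 5 (G/V), 6 (A/H), 7 (C/F).

6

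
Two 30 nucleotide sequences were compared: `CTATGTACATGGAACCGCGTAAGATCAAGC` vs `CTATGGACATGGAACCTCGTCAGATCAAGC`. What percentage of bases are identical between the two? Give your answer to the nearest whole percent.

90%

3 positions differ (6, 17, 21), so 27 of 30 match: 27/30 = 90%.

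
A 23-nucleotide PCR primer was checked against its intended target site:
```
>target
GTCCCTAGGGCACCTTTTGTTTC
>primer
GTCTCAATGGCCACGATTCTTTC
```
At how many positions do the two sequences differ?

8

Comparing position by position, 8 positions differ: 4 (C/T), 6 (T/A), 8 (G/T), 12 (A/C), 13 (C/A), 15 (T/G), 16 (T/A), 19 (G/C).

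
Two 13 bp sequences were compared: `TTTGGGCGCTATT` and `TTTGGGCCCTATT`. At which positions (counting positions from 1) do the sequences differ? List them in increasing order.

8

Scanning 1-based: 8: G/C.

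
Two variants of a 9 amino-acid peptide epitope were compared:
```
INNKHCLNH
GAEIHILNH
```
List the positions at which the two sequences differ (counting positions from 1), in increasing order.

Differences at position 1 (I→G), position 2 (N→A), position 3 (N→E), position 4 (K→I), position 6 (C→I).

1, 2, 3, 4, 6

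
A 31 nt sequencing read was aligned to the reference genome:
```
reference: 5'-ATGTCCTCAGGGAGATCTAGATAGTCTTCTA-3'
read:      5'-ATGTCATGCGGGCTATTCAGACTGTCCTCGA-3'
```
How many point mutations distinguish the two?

11

The sequences differ at bases 6, 8, 9, 13, 14, 17, 18, 22, 23, 27, 30 (1-based) — 11 in total.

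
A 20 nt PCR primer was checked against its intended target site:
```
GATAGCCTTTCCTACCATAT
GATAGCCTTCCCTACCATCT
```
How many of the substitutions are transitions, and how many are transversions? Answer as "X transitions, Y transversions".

Mismatches (1-based):
position 10: T→C (pyrimidine→pyrimidine, transition)
position 19: A→C (purine→pyrimidine, transversion)

1 transition, 1 transversion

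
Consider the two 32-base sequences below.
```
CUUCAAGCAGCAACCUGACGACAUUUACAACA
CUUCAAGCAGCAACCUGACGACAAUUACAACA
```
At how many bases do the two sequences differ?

Mismatches (1-based): base 24: U→A.

1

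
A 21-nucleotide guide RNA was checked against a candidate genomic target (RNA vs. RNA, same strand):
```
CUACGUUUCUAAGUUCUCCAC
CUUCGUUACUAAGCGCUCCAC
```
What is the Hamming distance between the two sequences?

4

The sequences differ at sites 3, 8, 14, 15 (1-based) — 4 in total.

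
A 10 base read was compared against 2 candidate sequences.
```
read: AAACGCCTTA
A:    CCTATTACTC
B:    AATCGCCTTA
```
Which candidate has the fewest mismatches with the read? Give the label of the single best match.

Hamming distances to read — A: 9; B: 1.
Smallest is B with 1 mismatch.

B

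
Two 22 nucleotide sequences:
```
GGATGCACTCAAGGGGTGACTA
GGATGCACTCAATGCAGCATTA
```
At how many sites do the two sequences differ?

Comparing position by position, 6 sites differ: 13 (G/T), 15 (G/C), 16 (G/A), 17 (T/G), 18 (G/C), 20 (C/T).

6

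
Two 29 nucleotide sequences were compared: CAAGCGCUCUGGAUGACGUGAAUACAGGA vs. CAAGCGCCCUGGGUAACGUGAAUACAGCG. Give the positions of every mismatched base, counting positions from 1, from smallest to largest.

8, 13, 15, 28, 29

Differences at position 8 (U→C), position 13 (A→G), position 15 (G→A), position 28 (G→C), position 29 (A→G).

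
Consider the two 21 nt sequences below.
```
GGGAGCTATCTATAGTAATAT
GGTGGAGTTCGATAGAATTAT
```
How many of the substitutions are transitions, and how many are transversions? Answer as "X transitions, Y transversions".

1 transition, 7 transversions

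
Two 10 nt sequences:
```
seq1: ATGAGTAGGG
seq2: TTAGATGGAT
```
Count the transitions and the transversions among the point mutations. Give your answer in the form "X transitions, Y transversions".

5 transitions, 2 transversions

Transitions (purine↔purine or pyrimidine↔pyrimidine): 3 G→A, 4 A→G, 5 G→A, 7 A→G, 9 G→A.
Transversions (purine↔pyrimidine): 1 A→T, 10 G→T.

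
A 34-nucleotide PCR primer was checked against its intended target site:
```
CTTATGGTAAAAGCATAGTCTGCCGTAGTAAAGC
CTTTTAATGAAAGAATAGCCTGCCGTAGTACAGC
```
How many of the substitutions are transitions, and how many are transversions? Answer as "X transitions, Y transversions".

Mismatches (1-based):
position 4: A→T (purine→pyrimidine, transversion)
position 6: G→A (purine→purine, transition)
position 7: G→A (purine→purine, transition)
position 9: A→G (purine→purine, transition)
position 14: C→A (pyrimidine→purine, transversion)
position 19: T→C (pyrimidine→pyrimidine, transition)
position 31: A→C (purine→pyrimidine, transversion)

4 transitions, 3 transversions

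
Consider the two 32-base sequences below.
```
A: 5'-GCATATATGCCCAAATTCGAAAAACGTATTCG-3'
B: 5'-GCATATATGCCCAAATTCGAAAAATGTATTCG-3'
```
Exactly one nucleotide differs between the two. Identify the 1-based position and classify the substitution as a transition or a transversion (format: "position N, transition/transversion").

The sequences differ only at position 25: C→T (pyrimidine→pyrimidine), a transition.

position 25, transition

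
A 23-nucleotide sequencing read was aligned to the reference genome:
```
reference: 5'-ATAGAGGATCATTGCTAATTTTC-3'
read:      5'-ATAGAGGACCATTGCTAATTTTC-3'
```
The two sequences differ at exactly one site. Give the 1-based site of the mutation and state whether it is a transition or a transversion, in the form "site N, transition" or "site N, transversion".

site 9, transition

Site 9 changes T→C. T is a pyrimidine and C is a pyrimidine, so this is a transition.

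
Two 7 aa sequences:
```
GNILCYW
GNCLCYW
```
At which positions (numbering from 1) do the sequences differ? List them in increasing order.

3

Scanning 1-based: 3: I/C.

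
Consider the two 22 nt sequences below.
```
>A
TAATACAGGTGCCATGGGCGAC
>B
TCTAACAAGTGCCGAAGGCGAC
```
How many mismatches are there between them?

7

Comparing position by position, 7 sites differ: 2 (A/C), 3 (A/T), 4 (T/A), 8 (G/A), 14 (A/G), 15 (T/A), 16 (G/A).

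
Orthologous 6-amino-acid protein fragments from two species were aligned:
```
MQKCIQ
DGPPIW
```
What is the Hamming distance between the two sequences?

Comparing position by position, 5 residues differ: 1 (M/D), 2 (Q/G), 3 (K/P), 4 (C/P), 6 (Q/W).

5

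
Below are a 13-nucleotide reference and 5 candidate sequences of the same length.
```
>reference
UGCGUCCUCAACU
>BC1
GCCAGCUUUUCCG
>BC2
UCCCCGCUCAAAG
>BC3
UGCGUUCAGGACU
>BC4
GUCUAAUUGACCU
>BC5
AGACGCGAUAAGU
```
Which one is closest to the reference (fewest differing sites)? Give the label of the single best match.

Hamming distances to reference — BC1: 9; BC2: 6; BC3: 4; BC4: 8; BC5: 8.
Smallest is BC3 with 4 mismatches.

BC3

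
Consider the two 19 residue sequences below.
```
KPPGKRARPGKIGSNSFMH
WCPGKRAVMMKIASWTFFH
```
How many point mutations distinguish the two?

Comparing position by position, 9 residues differ: 1 (K/W), 2 (P/C), 8 (R/V), 9 (P/M), 10 (G/M), 13 (G/A), 15 (N/W), 16 (S/T), 18 (M/F).

9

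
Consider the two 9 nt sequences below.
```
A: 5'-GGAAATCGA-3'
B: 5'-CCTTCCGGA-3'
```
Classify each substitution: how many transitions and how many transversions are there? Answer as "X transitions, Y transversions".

Mismatches (1-based):
base 1: G→C (purine→pyrimidine, transversion)
base 2: G→C (purine→pyrimidine, transversion)
base 3: A→T (purine→pyrimidine, transversion)
base 4: A→T (purine→pyrimidine, transversion)
base 5: A→C (purine→pyrimidine, transversion)
base 6: T→C (pyrimidine→pyrimidine, transition)
base 7: C→G (pyrimidine→purine, transversion)

1 transition, 6 transversions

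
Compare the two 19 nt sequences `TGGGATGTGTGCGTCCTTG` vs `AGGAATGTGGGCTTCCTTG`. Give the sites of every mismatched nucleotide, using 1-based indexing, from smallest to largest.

1, 4, 10, 13

Differences at site 1 (T→A), site 4 (G→A), site 10 (T→G), site 13 (G→T).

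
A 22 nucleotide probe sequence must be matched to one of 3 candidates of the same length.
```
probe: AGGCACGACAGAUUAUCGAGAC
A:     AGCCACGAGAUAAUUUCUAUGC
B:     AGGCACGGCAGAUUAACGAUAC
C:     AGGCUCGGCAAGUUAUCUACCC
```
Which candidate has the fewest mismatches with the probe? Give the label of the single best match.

Hamming distances to probe — A: 8; B: 3; C: 7.
Smallest is B with 3 mismatches.

B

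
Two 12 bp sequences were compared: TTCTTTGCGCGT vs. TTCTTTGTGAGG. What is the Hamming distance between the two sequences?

3

The sequences differ at positions 8, 10, 12 (1-based) — 3 in total.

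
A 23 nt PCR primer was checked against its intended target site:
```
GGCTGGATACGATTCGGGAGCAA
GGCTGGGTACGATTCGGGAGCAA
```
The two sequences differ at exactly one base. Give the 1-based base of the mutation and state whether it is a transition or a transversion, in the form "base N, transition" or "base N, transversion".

Base 7 changes A→G. A is a purine and G is a purine, so this is a transition.

base 7, transition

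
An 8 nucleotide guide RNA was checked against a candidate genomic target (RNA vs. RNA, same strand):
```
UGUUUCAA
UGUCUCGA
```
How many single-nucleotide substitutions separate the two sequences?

2

The sequences differ at positions 4, 7 (1-based) — 2 in total.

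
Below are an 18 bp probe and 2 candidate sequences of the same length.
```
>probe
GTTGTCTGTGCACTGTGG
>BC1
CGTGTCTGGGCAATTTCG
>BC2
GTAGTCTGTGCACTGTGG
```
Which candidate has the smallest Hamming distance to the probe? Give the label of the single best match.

BC2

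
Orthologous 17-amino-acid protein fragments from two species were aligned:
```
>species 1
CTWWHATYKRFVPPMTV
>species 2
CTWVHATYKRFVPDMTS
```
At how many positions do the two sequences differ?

3

The sequences differ at positions 4, 14, 17 (1-based) — 3 in total.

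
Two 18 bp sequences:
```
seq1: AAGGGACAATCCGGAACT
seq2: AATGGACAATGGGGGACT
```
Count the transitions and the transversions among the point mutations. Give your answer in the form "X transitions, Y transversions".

1 transition, 3 transversions

Transitions (purine↔purine or pyrimidine↔pyrimidine): 15 A→G.
Transversions (purine↔pyrimidine): 3 G→T, 11 C→G, 12 C→G.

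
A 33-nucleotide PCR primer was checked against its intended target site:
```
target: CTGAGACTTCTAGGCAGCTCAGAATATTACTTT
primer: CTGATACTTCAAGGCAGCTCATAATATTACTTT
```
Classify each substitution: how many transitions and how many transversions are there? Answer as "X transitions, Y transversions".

0 transitions, 3 transversions

Mismatches (1-based):
site 5: G→T (purine→pyrimidine, transversion)
site 11: T→A (pyrimidine→purine, transversion)
site 22: G→T (purine→pyrimidine, transversion)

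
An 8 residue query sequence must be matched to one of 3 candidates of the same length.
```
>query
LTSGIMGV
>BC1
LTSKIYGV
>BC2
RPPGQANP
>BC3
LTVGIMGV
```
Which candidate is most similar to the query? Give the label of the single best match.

BC3

Hamming distances to query — BC1: 2; BC2: 7; BC3: 1.
Smallest is BC3 with 1 mismatch.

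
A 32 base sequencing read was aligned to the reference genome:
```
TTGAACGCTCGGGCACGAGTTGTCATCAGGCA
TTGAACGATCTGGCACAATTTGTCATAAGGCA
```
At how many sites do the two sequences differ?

5

Comparing position by position, 5 sites differ: 8 (C/A), 11 (G/T), 17 (G/A), 19 (G/T), 27 (C/A).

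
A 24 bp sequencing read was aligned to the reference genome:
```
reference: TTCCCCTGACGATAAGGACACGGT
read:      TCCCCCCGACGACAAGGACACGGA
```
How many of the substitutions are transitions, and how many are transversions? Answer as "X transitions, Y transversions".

Transitions (purine↔purine or pyrimidine↔pyrimidine): 2 T→C, 7 T→C, 13 T→C.
Transversions (purine↔pyrimidine): 24 T→A.

3 transitions, 1 transversion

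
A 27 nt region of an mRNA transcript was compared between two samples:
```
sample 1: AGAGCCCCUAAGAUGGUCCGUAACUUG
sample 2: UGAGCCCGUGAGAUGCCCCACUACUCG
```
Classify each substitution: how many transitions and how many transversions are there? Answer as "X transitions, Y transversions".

Mismatches (1-based):
position 1: A→U (purine→pyrimidine, transversion)
position 8: C→G (pyrimidine→purine, transversion)
position 10: A→G (purine→purine, transition)
position 16: G→C (purine→pyrimidine, transversion)
position 17: U→C (pyrimidine→pyrimidine, transition)
position 20: G→A (purine→purine, transition)
position 21: U→C (pyrimidine→pyrimidine, transition)
position 22: A→U (purine→pyrimidine, transversion)
position 26: U→C (pyrimidine→pyrimidine, transition)

5 transitions, 4 transversions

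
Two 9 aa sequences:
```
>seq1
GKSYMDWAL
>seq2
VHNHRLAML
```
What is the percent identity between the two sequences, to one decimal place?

11.1%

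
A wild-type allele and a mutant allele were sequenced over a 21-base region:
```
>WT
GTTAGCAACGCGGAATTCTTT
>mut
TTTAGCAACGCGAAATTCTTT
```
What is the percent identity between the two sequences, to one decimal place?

Mismatches at positions 1, 13 (1-based): 2 of 21.
Identical positions: 19/21 = 90.48% → 90.5%.

90.5%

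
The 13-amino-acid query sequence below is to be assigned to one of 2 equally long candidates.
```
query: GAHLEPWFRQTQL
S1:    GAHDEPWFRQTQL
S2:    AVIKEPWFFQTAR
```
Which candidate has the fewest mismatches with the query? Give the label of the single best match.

S1

S1 differs at 1 position; S2 differs at 7 positions. The closest is S1.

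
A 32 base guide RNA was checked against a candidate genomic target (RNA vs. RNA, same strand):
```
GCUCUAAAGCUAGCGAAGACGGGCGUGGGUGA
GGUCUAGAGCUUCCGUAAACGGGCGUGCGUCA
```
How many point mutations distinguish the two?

8

Comparing position by position, 8 bases differ: 2 (C/G), 7 (A/G), 12 (A/U), 13 (G/C), 16 (A/U), 18 (G/A), 28 (G/C), 31 (G/C).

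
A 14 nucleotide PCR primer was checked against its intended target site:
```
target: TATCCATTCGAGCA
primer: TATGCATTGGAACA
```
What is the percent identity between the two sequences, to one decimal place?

78.6%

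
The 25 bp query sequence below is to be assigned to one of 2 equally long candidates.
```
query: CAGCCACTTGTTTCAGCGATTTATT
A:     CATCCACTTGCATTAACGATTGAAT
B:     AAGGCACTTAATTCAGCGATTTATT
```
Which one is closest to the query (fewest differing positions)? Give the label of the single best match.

Hamming distances to query — A: 7; B: 4.
Smallest is B with 4 mismatches.

B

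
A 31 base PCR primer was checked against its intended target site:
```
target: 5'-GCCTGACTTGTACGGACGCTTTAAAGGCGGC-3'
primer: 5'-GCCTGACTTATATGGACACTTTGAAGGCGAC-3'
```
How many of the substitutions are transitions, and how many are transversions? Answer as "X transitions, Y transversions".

5 transitions, 0 transversions

Transitions (purine↔purine or pyrimidine↔pyrimidine): 10 G→A, 13 C→T, 18 G→A, 23 A→G, 30 G→A.
Transversions (purine↔pyrimidine): none.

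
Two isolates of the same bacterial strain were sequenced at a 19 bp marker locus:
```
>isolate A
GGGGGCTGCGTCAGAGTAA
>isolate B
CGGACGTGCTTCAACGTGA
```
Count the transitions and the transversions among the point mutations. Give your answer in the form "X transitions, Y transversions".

Transitions (purine↔purine or pyrimidine↔pyrimidine): 4 G→A, 14 G→A, 18 A→G.
Transversions (purine↔pyrimidine): 1 G→C, 5 G→C, 6 C→G, 10 G→T, 15 A→C.

3 transitions, 5 transversions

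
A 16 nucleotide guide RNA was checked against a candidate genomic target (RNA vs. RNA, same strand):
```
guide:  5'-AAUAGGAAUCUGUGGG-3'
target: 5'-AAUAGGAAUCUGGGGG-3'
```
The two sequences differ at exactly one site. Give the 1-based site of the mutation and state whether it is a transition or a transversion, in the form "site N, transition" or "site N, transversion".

site 13, transversion

The sequences differ only at site 13: U→G (pyrimidine→purine), a transversion.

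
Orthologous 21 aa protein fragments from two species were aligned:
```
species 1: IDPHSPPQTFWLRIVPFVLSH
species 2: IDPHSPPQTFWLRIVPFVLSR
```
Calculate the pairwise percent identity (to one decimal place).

1 position differs (21), so 20 of 21 match: 20/21 = 95.24%.

95.2%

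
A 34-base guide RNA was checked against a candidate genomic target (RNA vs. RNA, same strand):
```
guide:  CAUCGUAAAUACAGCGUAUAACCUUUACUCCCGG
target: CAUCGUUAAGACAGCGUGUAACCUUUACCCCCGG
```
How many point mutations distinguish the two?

Mismatches (1-based): position 7: A→U; position 10: U→G; position 18: A→G; position 29: U→C.

4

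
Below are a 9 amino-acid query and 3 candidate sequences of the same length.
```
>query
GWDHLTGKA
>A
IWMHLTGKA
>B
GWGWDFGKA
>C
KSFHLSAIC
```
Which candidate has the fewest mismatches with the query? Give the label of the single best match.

Hamming distances to query — A: 2; B: 4; C: 7.
Smallest is A with 2 mismatches.

A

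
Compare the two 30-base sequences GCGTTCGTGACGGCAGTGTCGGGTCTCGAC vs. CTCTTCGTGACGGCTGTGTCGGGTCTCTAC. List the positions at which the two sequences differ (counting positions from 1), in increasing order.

Differences at position 1 (G→C), position 2 (C→T), position 3 (G→C), position 15 (A→T), position 28 (G→T).

1, 2, 3, 15, 28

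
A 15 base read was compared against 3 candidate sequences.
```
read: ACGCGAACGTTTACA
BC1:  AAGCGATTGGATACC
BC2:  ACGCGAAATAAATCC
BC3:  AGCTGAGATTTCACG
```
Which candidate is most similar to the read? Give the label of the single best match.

Hamming distances to read — BC1: 6; BC2: 7; BC3: 8.
Smallest is BC1 with 6 mismatches.

BC1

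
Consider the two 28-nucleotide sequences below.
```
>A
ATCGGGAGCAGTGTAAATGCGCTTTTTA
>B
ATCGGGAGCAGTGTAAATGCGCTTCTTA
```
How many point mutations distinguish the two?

1

Mismatches (1-based): site 25: T→C.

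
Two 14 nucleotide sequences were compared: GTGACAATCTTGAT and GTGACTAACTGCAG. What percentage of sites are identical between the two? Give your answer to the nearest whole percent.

Mismatches at positions 6, 8, 11, 12, 14 (1-based): 5 of 14.
Identical positions: 9/14 = 64.29% → 64%.

64%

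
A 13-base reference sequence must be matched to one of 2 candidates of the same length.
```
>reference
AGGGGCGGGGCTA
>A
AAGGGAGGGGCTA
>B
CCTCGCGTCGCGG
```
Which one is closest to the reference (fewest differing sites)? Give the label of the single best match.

A

Hamming distances to reference — A: 2; B: 8.
Smallest is A with 2 mismatches.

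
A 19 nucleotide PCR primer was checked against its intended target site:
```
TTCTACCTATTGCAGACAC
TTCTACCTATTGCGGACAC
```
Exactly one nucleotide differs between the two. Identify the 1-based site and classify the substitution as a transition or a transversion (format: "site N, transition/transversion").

site 14, transition

The sequences differ only at site 14: A→G (purine→purine), a transition.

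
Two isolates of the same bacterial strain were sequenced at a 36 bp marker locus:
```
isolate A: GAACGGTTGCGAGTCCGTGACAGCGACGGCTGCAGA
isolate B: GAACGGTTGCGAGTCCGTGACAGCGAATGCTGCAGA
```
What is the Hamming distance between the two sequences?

Mismatches (1-based): position 27: C→A; position 28: G→T.

2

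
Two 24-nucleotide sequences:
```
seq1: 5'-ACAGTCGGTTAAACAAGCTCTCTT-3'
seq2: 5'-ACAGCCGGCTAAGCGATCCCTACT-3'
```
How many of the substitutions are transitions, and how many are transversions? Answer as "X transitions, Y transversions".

6 transitions, 2 transversions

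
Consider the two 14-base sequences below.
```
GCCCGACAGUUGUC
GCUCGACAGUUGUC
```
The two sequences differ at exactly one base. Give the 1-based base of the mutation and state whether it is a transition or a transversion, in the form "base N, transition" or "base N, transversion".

The sequences differ only at base 3: C→U (pyrimidine→pyrimidine), a transition.

base 3, transition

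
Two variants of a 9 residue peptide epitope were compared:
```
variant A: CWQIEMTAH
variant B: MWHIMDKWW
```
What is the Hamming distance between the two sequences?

7

Comparing position by position, 7 residues differ: 1 (C/M), 3 (Q/H), 5 (E/M), 6 (M/D), 7 (T/K), 8 (A/W), 9 (H/W).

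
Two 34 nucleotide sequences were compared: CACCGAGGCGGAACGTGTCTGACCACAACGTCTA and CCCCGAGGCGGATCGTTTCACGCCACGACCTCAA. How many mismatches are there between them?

9

Comparing position by position, 9 sites differ: 2 (A/C), 13 (A/T), 17 (G/T), 20 (T/A), 21 (G/C), 22 (A/G), 27 (A/G), 30 (G/C), 33 (T/A).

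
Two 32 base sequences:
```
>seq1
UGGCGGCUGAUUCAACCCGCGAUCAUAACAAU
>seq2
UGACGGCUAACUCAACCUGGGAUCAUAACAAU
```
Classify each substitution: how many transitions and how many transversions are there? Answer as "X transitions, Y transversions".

4 transitions, 1 transversion

Transitions (purine↔purine or pyrimidine↔pyrimidine): 3 G→A, 9 G→A, 11 U→C, 18 C→U.
Transversions (purine↔pyrimidine): 20 C→G.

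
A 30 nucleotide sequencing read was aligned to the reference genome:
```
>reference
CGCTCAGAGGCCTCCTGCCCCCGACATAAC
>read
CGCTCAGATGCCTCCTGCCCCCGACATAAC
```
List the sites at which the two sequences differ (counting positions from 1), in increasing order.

Differences at site 9 (G→T).

9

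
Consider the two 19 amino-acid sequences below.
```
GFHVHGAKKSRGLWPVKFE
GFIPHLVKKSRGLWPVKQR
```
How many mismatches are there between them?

Comparing position by position, 6 residues differ: 3 (H/I), 4 (V/P), 6 (G/L), 7 (A/V), 18 (F/Q), 19 (E/R).

6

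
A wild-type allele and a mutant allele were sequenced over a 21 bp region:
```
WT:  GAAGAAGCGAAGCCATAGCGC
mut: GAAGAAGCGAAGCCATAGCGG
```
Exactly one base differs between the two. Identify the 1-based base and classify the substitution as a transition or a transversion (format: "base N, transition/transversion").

base 21, transversion

The sequences differ only at base 21: C→G (pyrimidine→purine), a transversion.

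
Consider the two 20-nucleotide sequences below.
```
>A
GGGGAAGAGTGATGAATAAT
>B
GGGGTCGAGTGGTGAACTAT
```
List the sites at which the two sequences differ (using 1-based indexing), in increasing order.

Differences at site 5 (A→T), site 6 (A→C), site 12 (A→G), site 17 (T→C), site 18 (A→T).

5, 6, 12, 17, 18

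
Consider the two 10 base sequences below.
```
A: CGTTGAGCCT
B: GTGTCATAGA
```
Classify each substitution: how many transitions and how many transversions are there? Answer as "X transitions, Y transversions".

Mismatches (1-based):
site 1: C→G (pyrimidine→purine, transversion)
site 2: G→T (purine→pyrimidine, transversion)
site 3: T→G (pyrimidine→purine, transversion)
site 5: G→C (purine→pyrimidine, transversion)
site 7: G→T (purine→pyrimidine, transversion)
site 8: C→A (pyrimidine→purine, transversion)
site 9: C→G (pyrimidine→purine, transversion)
site 10: T→A (pyrimidine→purine, transversion)

0 transitions, 8 transversions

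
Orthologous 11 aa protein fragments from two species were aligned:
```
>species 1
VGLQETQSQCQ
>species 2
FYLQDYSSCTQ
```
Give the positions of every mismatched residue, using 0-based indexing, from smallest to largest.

Scanning 0-based: 0: V/F; 1: G/Y; 4: E/D; 5: T/Y; 6: Q/S; 8: Q/C; 9: C/T.

0, 1, 4, 5, 6, 8, 9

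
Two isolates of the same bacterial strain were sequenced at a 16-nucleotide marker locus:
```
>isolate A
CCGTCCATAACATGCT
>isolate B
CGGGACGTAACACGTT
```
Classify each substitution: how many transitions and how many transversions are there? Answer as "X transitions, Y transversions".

3 transitions, 3 transversions

Transitions (purine↔purine or pyrimidine↔pyrimidine): 7 A→G, 13 T→C, 15 C→T.
Transversions (purine↔pyrimidine): 2 C→G, 4 T→G, 5 C→A.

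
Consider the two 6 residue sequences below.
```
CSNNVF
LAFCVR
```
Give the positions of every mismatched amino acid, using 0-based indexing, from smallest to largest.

Scanning 0-based: 0: C/L; 1: S/A; 2: N/F; 3: N/C; 5: F/R.

0, 1, 2, 3, 5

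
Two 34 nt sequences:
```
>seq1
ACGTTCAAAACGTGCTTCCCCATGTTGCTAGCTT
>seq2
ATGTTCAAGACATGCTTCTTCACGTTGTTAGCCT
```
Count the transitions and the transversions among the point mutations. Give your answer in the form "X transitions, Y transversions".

8 transitions, 0 transversions

Transitions (purine↔purine or pyrimidine↔pyrimidine): 2 C→T, 9 A→G, 12 G→A, 19 C→T, 20 C→T, 23 T→C, 28 C→T, 33 T→C.
Transversions (purine↔pyrimidine): none.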